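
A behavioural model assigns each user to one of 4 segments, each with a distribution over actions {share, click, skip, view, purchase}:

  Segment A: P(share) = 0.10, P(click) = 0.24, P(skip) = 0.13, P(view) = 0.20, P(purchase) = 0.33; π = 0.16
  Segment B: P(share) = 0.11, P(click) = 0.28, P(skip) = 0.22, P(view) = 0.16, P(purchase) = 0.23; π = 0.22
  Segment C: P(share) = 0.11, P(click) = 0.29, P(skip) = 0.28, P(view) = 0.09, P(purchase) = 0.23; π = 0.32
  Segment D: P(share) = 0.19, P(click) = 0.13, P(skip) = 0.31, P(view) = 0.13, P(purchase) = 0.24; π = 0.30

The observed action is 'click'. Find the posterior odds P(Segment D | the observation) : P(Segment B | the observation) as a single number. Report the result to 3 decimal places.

0.633

Only the two components matter; the odds are (P(Z=i) f_i(x)) / (P(Z=j) f_j(x)).
Evaluate each component's likelihood at the observed value:
  p_A = 0.24
  p_B = 0.28
  p_C = 0.29
  p_D = 0.13
0.039 / 0.0616 ≈ 0.633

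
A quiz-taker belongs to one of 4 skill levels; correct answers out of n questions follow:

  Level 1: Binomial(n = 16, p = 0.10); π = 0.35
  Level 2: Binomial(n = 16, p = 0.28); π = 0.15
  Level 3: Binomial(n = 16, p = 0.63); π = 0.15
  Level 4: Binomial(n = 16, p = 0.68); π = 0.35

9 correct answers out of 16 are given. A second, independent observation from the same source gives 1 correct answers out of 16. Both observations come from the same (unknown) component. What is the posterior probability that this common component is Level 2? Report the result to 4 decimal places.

P(component k | x) = π_k·f_k(x) / marginal(x), where marginal(x) = Σ_j π_j·f_j(x).
Since both observations come from the same component, the likelihood for component k is f_k(x₁)·f_k(x₂).
  f_1 = [5.47172e-06] × [0.329426] = 1.80252e-06
  f_2 = [0.0121388] × [0.0324538] = 0.00039395
  f_3 = [0.169786] × [3.36114e-06] = 5.70676e-07
  f_4 = [0.122196] × [4.11035e-07] = 5.02267e-08
Prior × likelihood for each component:
  π_1·f_1 = 0.35 × 1.80252e-06 = 6.30884e-07
  π_2·f_2 = 0.15 × 0.00039395 = 5.90925e-05
  π_3·f_3 = 0.15 × 5.70676e-07 = 8.56014e-08
  π_4·f_4 = 0.35 × 5.02267e-08 = 1.75793e-08
Denominator: 6.30884e-07 + 5.90925e-05 + 8.56014e-08 + 1.75793e-08 = 5.98266e-05
So the posterior for Level 2 is 5.90925e-05 / 5.98266e-05 ≈ 0.9877.

0.9877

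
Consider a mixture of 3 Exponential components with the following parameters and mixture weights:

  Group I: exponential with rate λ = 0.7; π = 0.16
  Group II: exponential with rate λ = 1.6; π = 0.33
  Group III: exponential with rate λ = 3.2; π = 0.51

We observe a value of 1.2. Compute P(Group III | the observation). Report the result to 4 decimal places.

Posterior ∝ prior × likelihood, so P(k | x) ∝ w_k f_k(x); normalise over all components.
Component likelihoods at x = 1.2:
  f_I = 0.7·e^(−0.7·1.2) = 0.7·e^(−0.8400) = 0.302197
  f_II = 1.6·e^(−1.6·1.2) = 1.6·e^(−1.9200) = 0.234571
  f_III = 3.2·e^(−3.2·1.2) = 3.2·e^(−3.8400) = 0.0687795
Weight by the priors:
  w_I·f_I = 0.16 × 0.302197 = 0.0483516
  w_II·f_II = 0.33 × 0.234571 = 0.0774085
  w_III·f_III = 0.51 × 0.0687795 = 0.0350776
Denominator: 0.0483516 + 0.0774085 + 0.0350776 = 0.160838
Responsibility of Group III: 0.0350776 / 0.160838 ≈ 0.2181

0.2181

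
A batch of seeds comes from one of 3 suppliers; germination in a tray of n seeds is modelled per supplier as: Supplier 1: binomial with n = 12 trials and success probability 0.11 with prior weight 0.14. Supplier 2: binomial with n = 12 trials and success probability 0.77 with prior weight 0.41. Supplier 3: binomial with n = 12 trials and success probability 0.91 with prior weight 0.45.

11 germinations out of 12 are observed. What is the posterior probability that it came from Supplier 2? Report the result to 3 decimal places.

0.270

P(component k | x) = P(Z=k)·f_k(x) / marginal(x), where marginal(x) = Σ_j P(Z=j)·f_j(x).
Component likelihoods at x = 11 germinations out of 12:
  p_1 = 3.04713e-10
  p_2 = 0.155707
  p_3 = 0.382718
Unnormalised posteriors:
  P(Z=1)·p_1 = 0.14 × 3.04713e-10 = 4.26598e-11
  P(Z=2)·p_2 = 0.41 × 0.155707 = 0.0638397
  P(Z=3)·p_3 = 0.45 × 0.382718 = 0.172223
Evidence: 4.26598e-11 + 0.0638397 + 0.172223 = 0.236063
Responsibility of Supplier 2: 0.0638397 / 0.236063 ≈ 0.270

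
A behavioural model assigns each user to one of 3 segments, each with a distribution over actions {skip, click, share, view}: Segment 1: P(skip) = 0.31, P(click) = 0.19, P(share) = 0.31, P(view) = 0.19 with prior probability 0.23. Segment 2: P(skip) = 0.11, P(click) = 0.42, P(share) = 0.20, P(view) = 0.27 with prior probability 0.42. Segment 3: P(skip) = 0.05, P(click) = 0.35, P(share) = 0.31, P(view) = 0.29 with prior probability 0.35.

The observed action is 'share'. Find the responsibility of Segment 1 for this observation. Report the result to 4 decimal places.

0.2703

Apply Bayes' rule: the posterior for each component is proportional to its prior times its likelihood at x.
Evaluate each component's likelihood at the observed value:
  f_1 = P(share | comp) = 0.31
  f_2 = P(share | comp) = 0.20
  f_3 = P(share | comp) = 0.31
Weight by the priors:
  P(Z=1)·f_1 = 0.23 × 0.31 = 0.0713
  P(Z=2)·f_2 = 0.42 × 0.2 = 0.084
  P(Z=3)·f_3 = 0.35 × 0.31 = 0.1085
Marginal: 0.0713 + 0.084 + 0.1085 = 0.2638
P(Segment 1 | the observation) = 0.0713 / 0.2638 ≈ 0.2703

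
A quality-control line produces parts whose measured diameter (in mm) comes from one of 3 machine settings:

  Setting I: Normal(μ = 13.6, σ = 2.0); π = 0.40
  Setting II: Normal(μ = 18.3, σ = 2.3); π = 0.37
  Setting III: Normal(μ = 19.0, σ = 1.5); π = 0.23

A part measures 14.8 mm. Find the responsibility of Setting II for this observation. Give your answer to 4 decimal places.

Apply Bayes' rule: the posterior for each component is proportional to its prior times its likelihood at x.
Component likelihoods at x = 14.8 mm:
  L_I = 0.166612
  L_II = 0.0544925
  L_III = 0.00527697
Unnormalised posteriors:
  π_I·L_I = 0.40 × 0.166612 = 0.0666449
  π_II·L_II = 0.37 × 0.0544925 = 0.0201622
  π_III·L_III = 0.23 × 0.00527697 = 0.0012137
Sum: 0.0666449 + 0.0201622 + 0.0012137 = 0.0880208
So the posterior for Setting II is 0.0201622 / 0.0880208 ≈ 0.2291.

0.2291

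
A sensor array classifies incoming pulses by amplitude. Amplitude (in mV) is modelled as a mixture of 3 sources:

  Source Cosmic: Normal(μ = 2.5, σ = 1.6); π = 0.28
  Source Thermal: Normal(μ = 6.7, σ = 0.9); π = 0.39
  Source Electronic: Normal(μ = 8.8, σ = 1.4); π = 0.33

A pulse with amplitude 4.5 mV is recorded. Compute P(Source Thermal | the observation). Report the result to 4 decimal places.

0.2099

Apply Bayes' rule: the posterior for each component is proportional to its prior times its likelihood at x.
Component likelihoods at x = 4.5 mV:
  p_Cosmic = 0.114156
  p_Thermal = 0.0223432
  p_Electronic = 0.00254851
Prior × likelihood for each component:
  w_Cosmic·p_Cosmic = 0.28 × 0.114156 = 0.0319636
  w_Thermal·p_Thermal = 0.39 × 0.0223432 = 0.00871386
  w_Electronic·p_Electronic = 0.33 × 0.00254851 = 0.000841007
Normaliser: 0.0319636 + 0.00871386 + 0.000841007 = 0.0415185
P(Source Thermal | 4.5 mV) ≈ 0.2099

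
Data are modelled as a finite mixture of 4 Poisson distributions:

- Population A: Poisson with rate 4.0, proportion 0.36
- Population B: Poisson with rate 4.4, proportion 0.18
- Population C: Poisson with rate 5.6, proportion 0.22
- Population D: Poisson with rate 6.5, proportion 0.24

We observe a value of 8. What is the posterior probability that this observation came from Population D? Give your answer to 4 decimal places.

Apply Bayes' rule: the posterior for each component is proportional to its prior times its likelihood at x.
Component likelihoods at x = 8:
  f_A = 0.0297702
  f_B = 0.0427765
  f_C = 0.0887022
  f_D = 0.118815
Multiply by the mixture weights:
  P(Z=A)·f_A = 0.36 × 0.0297702 = 0.0107173
  P(Z=B)·f_B = 0.18 × 0.0427765 = 0.00769977
  P(Z=C)·f_C = 0.22 × 0.0887022 = 0.0195145
  P(Z=D)·f_D = 0.24 × 0.118815 = 0.0285157
Marginal: 0.0107173 + 0.00769977 + 0.0195145 + 0.0285157 = 0.0664472
So the posterior for Population D is 0.0285157 / 0.0664472 ≈ 0.4291.

0.4291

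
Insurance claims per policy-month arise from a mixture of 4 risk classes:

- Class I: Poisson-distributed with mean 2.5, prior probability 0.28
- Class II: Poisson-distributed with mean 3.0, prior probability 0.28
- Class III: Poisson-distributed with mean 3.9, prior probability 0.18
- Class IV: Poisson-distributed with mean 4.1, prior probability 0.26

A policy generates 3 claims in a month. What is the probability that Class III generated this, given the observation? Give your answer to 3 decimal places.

0.173

By Bayes' theorem, P(k | x) = w_k f_k(x) / Σ_j w_j f_j(x).
Evaluate each component's likelihood at the observed value:
  L_I = e^(−2.5)·2.5^3/3! = 0.213763
  L_II = e^(−3.0)·3.0^3/3! = 0.224042
  L_III = e^(−3.9)·3.9^3/3! = 0.200122
  L_IV = e^(−4.1)·4.1^3/3! = 0.190368
Multiply by the mixture weights:
  w_I·L_I = 0.28 × 0.213763 = 0.0598536
  w_II·L_II = 0.28 × 0.224042 = 0.0627317
  w_III·L_III = 0.18 × 0.200122 = 0.0360219
  w_IV·L_IV = 0.26 × 0.190368 = 0.0494956
Denominator: 0.0598536 + 0.0627317 + 0.0360219 + 0.0494956 = 0.208103
P(Class III | 3 claims) = 0.0360219 / 0.208103 ≈ 0.173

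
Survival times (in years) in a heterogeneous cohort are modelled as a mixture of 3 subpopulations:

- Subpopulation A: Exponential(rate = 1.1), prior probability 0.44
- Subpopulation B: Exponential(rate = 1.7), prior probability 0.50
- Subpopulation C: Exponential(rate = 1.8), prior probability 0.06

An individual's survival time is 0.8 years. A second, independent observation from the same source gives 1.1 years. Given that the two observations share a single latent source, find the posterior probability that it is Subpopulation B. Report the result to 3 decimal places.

0.442

The responsibility of component k is π_k f_k(x) divided by Σ_j π_j f_j(x).
Since both observations come from the same component, the likelihood for component k is f_k(x₁)·f_k(x₂).
  L_A = [0.456261] × [0.328017] = 0.149661
  L_B = [0.436323] × [0.26201] = 0.114321
  L_C = [0.42647] × [0.248525] = 0.105988
Prior × likelihood for each component:
  π_A·L_A = 0.44 × 0.149661 = 0.065851
  π_B·L_B = 0.50 × 0.114321 = 0.0571606
  π_C·L_C = 0.06 × 0.105988 = 0.0063593
Evidence: 0.065851 + 0.0571606 + 0.0063593 = 0.129371
Responsibility of Subpopulation B: 0.0571606 / 0.129371 ≈ 0.442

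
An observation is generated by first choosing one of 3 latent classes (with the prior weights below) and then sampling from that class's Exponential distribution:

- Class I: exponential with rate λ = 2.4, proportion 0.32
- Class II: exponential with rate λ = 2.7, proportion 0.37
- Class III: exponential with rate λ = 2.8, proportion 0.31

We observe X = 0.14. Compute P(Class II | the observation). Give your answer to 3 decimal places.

P(component k | x) = π_k·f_k(x) / marginal(x), where marginal(x) = Σ_j π_j·f_j(x).
Exponential densities:
  L_I = 2.4·e^(−2.4·0.14) = 2.4·e^(−0.3360) = 1.7151
  L_II = 2.7·e^(−2.7·0.14) = 2.7·e^(−0.3780) = 1.85012
  L_III = 2.8·e^(−2.8·0.14) = 2.8·e^(−0.3920) = 1.89197
Unnormalised posteriors:
  π_I·L_I = 0.32 × 1.7151 = 0.548831
  π_II·L_II = 0.37 × 1.85012 = 0.684545
  π_III·L_III = 0.31 × 1.89197 = 0.586511
Sum: 0.548831 + 0.684545 + 0.586511 = 1.81989
P(Class II | the observation) ≈ 0.376

0.376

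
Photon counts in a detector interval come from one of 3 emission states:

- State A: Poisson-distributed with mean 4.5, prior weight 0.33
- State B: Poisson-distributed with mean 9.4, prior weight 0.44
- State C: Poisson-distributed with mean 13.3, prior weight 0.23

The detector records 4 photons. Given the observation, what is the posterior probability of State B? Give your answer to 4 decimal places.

P(component k | x) = π_k·f_k(x) / marginal(x), where marginal(x) = Σ_j π_j·f_j(x).
Poisson probabilities:
  p_A = e^(−4.5)·4.5^4/4! = 0.189808
  p_B = e^(−9.4)·9.4^4/4! = 0.0269111
  p_C = e^(−13.3)·13.3^4/4! = 0.00218313
Unnormalised posteriors:
  π_A·p_A = 0.33 × 0.189808 = 0.0626365
  π_B·p_B = 0.44 × 0.0269111 = 0.0118409
  π_C·p_C = 0.23 × 0.00218313 = 0.000502119
Normaliser: 0.0626365 + 0.0118409 + 0.000502119 = 0.0749795
Responsibility of State B: 0.0118409 / 0.0749795 ≈ 0.1579

0.1579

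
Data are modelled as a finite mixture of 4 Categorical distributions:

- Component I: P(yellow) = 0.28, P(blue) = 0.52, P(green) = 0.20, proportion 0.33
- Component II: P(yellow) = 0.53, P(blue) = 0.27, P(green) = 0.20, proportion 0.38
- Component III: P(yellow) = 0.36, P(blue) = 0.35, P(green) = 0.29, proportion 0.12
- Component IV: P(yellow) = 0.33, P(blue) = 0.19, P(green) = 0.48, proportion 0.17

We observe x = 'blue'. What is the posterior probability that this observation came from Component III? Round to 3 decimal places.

By Bayes' theorem, P(k | x) = P(Z=k) f_k(x) / Σ_j P(Z=j) f_j(x).
Component likelihoods at x = 'blue':
  f_I = P(blue | comp) = 0.52
  f_II = P(blue | comp) = 0.27
  f_III = P(blue | comp) = 0.35
  f_IV = P(blue | comp) = 0.19
Prior × likelihood for each component:
  P(Z=I)·f_I = 0.33 × 0.52 = 0.1716
  P(Z=II)·f_II = 0.38 × 0.27 = 0.1026
  P(Z=III)·f_III = 0.12 × 0.35 = 0.042
  P(Z=IV)·f_IV = 0.17 × 0.19 = 0.0323
Normaliser: 0.1716 + 0.1026 + 0.042 + 0.0323 = 0.3485
P(Component III | the observation) ≈ 0.121

0.121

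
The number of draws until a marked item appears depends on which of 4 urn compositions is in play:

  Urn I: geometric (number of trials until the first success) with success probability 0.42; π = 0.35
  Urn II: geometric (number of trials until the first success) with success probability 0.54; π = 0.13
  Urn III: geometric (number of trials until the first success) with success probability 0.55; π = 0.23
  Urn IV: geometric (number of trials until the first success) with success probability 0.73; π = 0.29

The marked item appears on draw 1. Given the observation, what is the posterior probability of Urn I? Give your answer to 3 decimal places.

The responsibility of component k is π_k f_k(x) divided by Σ_j π_j f_j(x).
Evaluate each component's likelihood at the observed value:
  p_I = 0.42
  p_II = 0.54
  p_III = 0.55
  p_IV = 0.73
Prior × likelihood for each component:
  π_I·p_I = 0.35 × 0.42 = 0.147
  π_II·p_II = 0.13 × 0.54 = 0.0702
  π_III·p_III = 0.23 × 0.55 = 0.1265
  π_IV·p_IV = 0.29 × 0.73 = 0.2117
Marginal: 0.147 + 0.0702 + 0.1265 + 0.2117 = 0.5554
So the posterior for Urn I is 0.147 / 0.5554 ≈ 0.265.

0.265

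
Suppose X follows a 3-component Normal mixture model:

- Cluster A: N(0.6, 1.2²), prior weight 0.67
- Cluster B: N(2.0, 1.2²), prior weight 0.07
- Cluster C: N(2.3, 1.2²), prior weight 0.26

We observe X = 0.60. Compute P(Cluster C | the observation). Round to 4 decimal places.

0.1190

By Bayes' theorem, P(k | x) = w_k f_k(x) / Σ_j w_j f_j(x).
Normal densities:
  f_A = (1/(1.2·√(2π)))·exp(−(0.60−0.6)²/(2·1.2²)) = 0.332452·exp(-0.00000) = 0.332452
  f_B = (1/(1.2·√(2π)))·exp(−(0.60−2.0)²/(2·1.2²)) = 0.332452·exp(-0.68056) = 0.168332
  f_C = (1/(1.2·√(2π)))·exp(−(0.60−2.3)²/(2·1.2²)) = 0.332452·exp(-1.00347) = 0.121878
Weight by the priors:
  w_A·f_A = 0.67 × 0.332452 = 0.222743
  w_B·f_B = 0.07 × 0.168332 = 0.0117833
  w_C·f_C = 0.26 × 0.121878 = 0.0316884
Marginal: 0.222743 + 0.0117833 + 0.0316884 = 0.266214
So the posterior for Cluster C is 0.0316884 / 0.266214 ≈ 0.1190.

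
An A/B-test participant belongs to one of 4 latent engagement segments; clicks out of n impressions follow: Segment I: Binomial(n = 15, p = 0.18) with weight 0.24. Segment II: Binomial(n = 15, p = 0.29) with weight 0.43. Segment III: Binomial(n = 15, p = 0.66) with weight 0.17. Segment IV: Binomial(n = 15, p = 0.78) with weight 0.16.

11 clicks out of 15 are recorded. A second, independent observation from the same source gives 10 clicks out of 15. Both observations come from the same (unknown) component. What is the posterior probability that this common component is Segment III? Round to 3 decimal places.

By Bayes' theorem, P(k | x) = P(Z=k) f_k(x) / Σ_j P(Z=j) f_j(x).
Since both observations come from the same component, the likelihood for component k is f_k(x₁)·f_k(x₂).
  p_I = [C(15,11)·0.18^11·0.82^4 = 1365·6.42684e-09·0.452122 = 3.9663e-06] × [3.97511e-05] = 1.57665e-10
  p_II = [C(15,11)·0.29^11·0.71^4 = 1365·1.22005e-06·0.254117 = 0.000423198] × [0.00227943] = 9.64653e-07
  p_III = [C(15,11)·0.66^11·0.34^4 = 1365·0.010351·0.0133634 = 0.188813] × [0.213988] = 0.0404037
  p_IV = [C(15,11)·0.78^11·0.22^4 = 1365·0.0650191·0.00234256 = 0.207905] × [0.129007] = 0.0268212
Multiply by the mixture weights:
  P(Z=I)·p_I = 0.24 × 1.57665e-10 = 3.78396e-11
  P(Z=II)·p_II = 0.43 × 9.64653e-07 = 4.14801e-07
  P(Z=III)·p_III = 0.17 × 0.0404037 = 0.00686862
  P(Z=IV)·p_IV = 0.16 × 0.0268212 = 0.0042914
Denominator: 3.78396e-11 + 4.14801e-07 + 0.00686862 + 0.0042914 = 0.0111604
Responsibility of Segment III: 0.00686862 / 0.0111604 ≈ 0.615

0.615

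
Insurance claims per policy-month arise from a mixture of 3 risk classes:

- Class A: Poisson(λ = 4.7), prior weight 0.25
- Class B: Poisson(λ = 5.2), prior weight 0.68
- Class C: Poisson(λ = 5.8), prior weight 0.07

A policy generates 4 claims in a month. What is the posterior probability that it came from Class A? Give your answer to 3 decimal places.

The responsibility of component k is π_k f_k(x) divided by Σ_j π_j f_j(x).
Poisson probabilities:
  f_A = e^(−4.7)·4.7^4/4! = 0.184925
  f_B = e^(−5.2)·5.2^4/4! = 0.168063
  f_C = e^(−5.8)·5.8^4/4! = 0.142755
Weight by the priors:
  π_A·f_A = 0.25 × 0.184925 = 0.0462313
  π_B·f_B = 0.68 × 0.168063 = 0.114283
  π_C·f_C = 0.07 × 0.142755 = 0.00999288
Marginal: 0.0462313 + 0.114283 + 0.00999288 = 0.170507
Responsibility of Class A: 0.0462313 / 0.170507 ≈ 0.271

0.271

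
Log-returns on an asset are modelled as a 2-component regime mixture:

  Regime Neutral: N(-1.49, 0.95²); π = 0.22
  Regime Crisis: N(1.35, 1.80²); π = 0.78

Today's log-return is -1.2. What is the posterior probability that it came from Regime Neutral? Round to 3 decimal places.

The responsibility of component k is π_k f_k(x) divided by Σ_j π_j f_j(x).
Normal densities:
  L_Neutral = (1/(0.95·√(2π)))·exp(−(-1.2−-1.49)²/(2·0.95²)) = 0.419939·exp(-0.04659) = 0.400822
  L_Crisis = (1/(1.80·√(2π)))·exp(−(-1.2−1.35)²/(2·1.80²)) = 0.221635·exp(-1.00347) = 0.0812522
Multiply by the mixture weights:
  π_Neutral·L_Neutral = 0.22 × 0.400822 = 0.0881808
  π_Crisis·L_Crisis = 0.78 × 0.0812522 = 0.0633767
Normaliser: 0.0881808 + 0.0633767 = 0.151558
Responsibility of Regime Neutral: 0.0881808 / 0.151558 ≈ 0.582

0.582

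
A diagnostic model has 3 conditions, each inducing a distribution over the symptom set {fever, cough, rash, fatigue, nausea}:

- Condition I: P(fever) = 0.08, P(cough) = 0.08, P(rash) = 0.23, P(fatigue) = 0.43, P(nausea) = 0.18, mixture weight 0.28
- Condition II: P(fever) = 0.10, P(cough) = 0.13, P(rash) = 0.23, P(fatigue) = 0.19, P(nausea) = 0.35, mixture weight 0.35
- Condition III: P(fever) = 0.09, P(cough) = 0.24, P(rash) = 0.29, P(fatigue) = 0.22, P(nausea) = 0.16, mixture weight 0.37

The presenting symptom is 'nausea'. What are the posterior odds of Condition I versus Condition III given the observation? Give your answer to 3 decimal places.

Only the two components matter; the odds are (π_i f_i(x)) / (π_j f_j(x)).
Categorical probabilities:
  L_I = 0.18
  L_II = 0.35
  L_III = 0.16
Posterior odds = (π_I·L_I) / (π_III·L_III) = (0.28·0.18) / (0.37·0.16) = 0.0504 / 0.0592 ≈ 0.851

0.851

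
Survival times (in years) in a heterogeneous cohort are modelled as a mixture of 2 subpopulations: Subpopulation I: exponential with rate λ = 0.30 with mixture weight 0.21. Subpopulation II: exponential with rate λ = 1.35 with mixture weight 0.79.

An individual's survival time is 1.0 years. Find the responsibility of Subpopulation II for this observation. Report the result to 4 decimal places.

Posterior ∝ prior × likelihood, so P(k | x) ∝ π_k f_k(x); normalise over all components.
Exponential densities:
  L_I = 0.30·e^(−0.30·1.0) = 0.30·e^(−0.3000) = 0.222245
  L_II = 1.35·e^(−1.35·1.0) = 1.35·e^(−1.3500) = 0.349974
Prior × likelihood for each component:
  π_I·L_I = 0.21 × 0.222245 = 0.0466715
  π_II·L_II = 0.79 × 0.349974 = 0.27648
Marginal: 0.0466715 + 0.27648 = 0.323151
So the posterior for Subpopulation II is 0.27648 / 0.323151 ≈ 0.8556.

0.8556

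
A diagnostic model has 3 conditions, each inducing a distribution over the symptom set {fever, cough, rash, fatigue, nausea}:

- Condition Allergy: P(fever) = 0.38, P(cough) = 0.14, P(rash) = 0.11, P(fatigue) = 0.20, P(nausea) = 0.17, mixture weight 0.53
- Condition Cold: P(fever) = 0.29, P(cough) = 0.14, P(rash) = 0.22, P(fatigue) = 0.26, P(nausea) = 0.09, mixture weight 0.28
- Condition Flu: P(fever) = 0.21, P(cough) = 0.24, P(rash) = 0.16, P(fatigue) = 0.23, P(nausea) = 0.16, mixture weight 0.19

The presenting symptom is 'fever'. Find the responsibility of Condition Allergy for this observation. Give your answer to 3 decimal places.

0.624

The responsibility of component k is P(Z=k) f_k(x) divided by Σ_j P(Z=j) f_j(x).
Component likelihoods at x = 'fever':
  L_Allergy = P(fever | comp) = 0.38
  L_Cold = P(fever | comp) = 0.29
  L_Flu = P(fever | comp) = 0.21
Multiply by the mixture weights:
  P(Z=Allergy)·L_Allergy = 0.53 × 0.38 = 0.2014
  P(Z=Cold)·L_Cold = 0.28 × 0.29 = 0.0812
  P(Z=Flu)·L_Flu = 0.19 × 0.21 = 0.0399
Denominator: 0.2014 + 0.0812 + 0.0399 = 0.3225
P(Condition Allergy | the observation) = 0.2014 / 0.3225 ≈ 0.624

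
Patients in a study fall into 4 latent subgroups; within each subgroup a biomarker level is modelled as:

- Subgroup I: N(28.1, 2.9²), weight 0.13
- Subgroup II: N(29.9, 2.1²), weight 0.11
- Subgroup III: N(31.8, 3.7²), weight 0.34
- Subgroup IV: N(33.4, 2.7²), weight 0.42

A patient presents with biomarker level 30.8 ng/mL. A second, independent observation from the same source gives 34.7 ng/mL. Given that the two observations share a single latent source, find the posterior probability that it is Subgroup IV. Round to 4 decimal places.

0.6170

Apply Bayes' rule: the posterior for each component is proportional to its prior times its likelihood at x.
Since both observations come from the same component, the likelihood for component k is f_k(x₁)·f_k(x₂).
  p_I = [0.0891833] × [0.0103226] = 0.0009206
  p_II = [0.173303] × [0.0139382] = 0.00241554
  p_III = [0.103955] × [0.0793069] = 0.00824437
  p_IV = [0.0929365] × [0.131585] = 0.012229
Unnormalised posteriors:
  π_I·p_I = 0.13 × 0.0009206 = 0.000119678
  π_II·p_II = 0.11 × 0.00241554 = 0.000265709
  π_III·p_III = 0.34 × 0.00824437 = 0.00280309
  π_IV·p_IV = 0.42 × 0.012229 = 0.0051362
Marginal: 0.000119678 + 0.000265709 + 0.00280309 + 0.0051362 = 0.00832467
P(Subgroup IV | x₁, x₂) = 0.0051362 / 0.00832467 ≈ 0.6170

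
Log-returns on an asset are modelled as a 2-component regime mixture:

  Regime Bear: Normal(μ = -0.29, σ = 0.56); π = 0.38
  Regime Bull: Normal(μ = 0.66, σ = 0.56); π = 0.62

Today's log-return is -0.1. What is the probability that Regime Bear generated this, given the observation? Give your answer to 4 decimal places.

0.5924

By Bayes' theorem, P(k | x) = w_k f_k(x) / Σ_j w_j f_j(x).
Component likelihoods at x = -0.1:
  p_Bear = 0.672551
  p_Bull = 0.283643
Unnormalised posteriors:
  w_Bear·p_Bear = 0.38 × 0.672551 = 0.255569
  w_Bull·p_Bull = 0.62 × 0.283643 = 0.175859
Sum: 0.255569 + 0.175859 = 0.431428
So the posterior for Regime Bear is 0.255569 / 0.431428 ≈ 0.5924.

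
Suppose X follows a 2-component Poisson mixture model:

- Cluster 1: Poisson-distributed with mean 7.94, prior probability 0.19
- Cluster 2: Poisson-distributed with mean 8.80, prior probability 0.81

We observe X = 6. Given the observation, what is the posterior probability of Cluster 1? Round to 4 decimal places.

By Bayes' theorem, P(k | x) = w_k f_k(x) / Σ_j w_j f_j(x).
Component likelihoods at x = 6:
  p_1 = 0.123963
  p_2 = 0.0972237
Multiply by the mixture weights:
  w_1·p_1 = 0.19 × 0.123963 = 0.023553
  w_2·p_2 = 0.81 × 0.0972237 = 0.0787512
Denominator: 0.023553 + 0.0787512 = 0.102304
P(Cluster 1 | data) ≈ 0.2302

0.2302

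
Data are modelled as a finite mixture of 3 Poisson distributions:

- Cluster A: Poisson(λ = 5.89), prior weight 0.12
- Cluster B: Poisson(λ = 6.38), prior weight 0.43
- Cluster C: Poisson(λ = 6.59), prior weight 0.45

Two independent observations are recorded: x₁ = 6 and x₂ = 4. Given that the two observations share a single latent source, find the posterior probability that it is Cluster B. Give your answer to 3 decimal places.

The responsibility of component k is w_k f_k(x) divided by Σ_j w_j f_j(x).
Since both observations come from the same component, the likelihood for component k is f_k(x₁)·f_k(x₂).
  p_A = [0.160459] × [0.138757] = 0.0222649
  p_B = [0.158779] × [0.117023] = 0.0185808
  p_C = [0.156307] × [0.107977] = 0.0168775
Prior × likelihood for each component:
  w_A·p_A = 0.12 × 0.0222649 = 0.00267178
  w_B·p_B = 0.43 × 0.0185808 = 0.00798976
  w_C·p_C = 0.45 × 0.0168775 = 0.00759489
Marginal: 0.00267178 + 0.00798976 + 0.00759489 = 0.0182564
P(Cluster B | data) ≈ 0.438

0.438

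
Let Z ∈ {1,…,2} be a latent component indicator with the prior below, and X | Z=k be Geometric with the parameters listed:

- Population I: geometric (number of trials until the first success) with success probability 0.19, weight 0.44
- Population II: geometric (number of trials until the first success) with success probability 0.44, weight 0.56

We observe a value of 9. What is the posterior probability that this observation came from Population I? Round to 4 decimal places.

Posterior ∝ prior × likelihood, so P(k | x) ∝ P(Z=k) f_k(x); normalise over all components.
Evaluate each component's likelihood at the observed value:
  p_I = 0.19·(1−0.19)^8 = 0.19·0.185302 = 0.0352074
  p_II = 0.44·(1−0.44)^8 = 0.44·0.00967173 = 0.00425556
Multiply by the mixture weights:
  P(Z=I)·p_I = 0.44 × 0.0352074 = 0.0154912
  P(Z=II)·p_II = 0.56 × 0.00425556 = 0.00238311
Sum: 0.0154912 + 0.00238311 = 0.0178744
P(Population I | the observation) ≈ 0.8667

0.8667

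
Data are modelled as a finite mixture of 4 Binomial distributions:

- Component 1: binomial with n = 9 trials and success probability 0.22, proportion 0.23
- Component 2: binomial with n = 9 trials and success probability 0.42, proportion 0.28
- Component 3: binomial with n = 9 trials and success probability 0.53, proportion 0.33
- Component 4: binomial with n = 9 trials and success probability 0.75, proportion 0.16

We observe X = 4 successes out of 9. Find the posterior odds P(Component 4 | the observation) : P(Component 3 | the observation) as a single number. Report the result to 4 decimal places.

0.0828

Only the two components matter; the odds are (π_i f_i(x)) / (π_j f_j(x)).
Evaluate each component's likelihood at the observed value:
  f_1 = C(9,4)·0.22^4·0.78^5 = 126·0.00234256·0.288717 = 0.0852186
  f_2 = C(9,4)·0.42^4·0.58^5 = 126·0.031117·0.0656357 = 0.25734
  f_3 = C(9,4)·0.53^4·0.47^5 = 126·0.0789048·0.0229345 = 0.228015
  f_4 = C(9,4)·0.75^4·0.25^5 = 126·0.316406·0.000976562 = 0.0389328
0.00622925 / 0.0752449 ≈ 0.0828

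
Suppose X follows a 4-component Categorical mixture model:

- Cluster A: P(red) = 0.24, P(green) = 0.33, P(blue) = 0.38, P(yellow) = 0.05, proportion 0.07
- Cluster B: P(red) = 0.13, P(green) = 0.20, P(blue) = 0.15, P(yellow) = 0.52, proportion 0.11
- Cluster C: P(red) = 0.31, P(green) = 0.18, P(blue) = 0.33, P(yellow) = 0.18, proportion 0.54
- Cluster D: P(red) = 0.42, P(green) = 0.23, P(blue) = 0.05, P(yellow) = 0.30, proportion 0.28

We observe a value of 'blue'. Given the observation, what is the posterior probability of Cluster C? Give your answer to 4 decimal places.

P(component k | x) = π_k·f_k(x) / marginal(x), where marginal(x) = Σ_j π_j·f_j(x).
Component likelihoods at x = 'blue':
  f_A = P(blue | comp) = 0.38
  f_B = P(blue | comp) = 0.15
  f_C = P(blue | comp) = 0.33
  f_D = P(blue | comp) = 0.05
Unnormalised posteriors:
  π_A·f_A = 0.07 × 0.38 = 0.0266
  π_B·f_B = 0.11 × 0.15 = 0.0165
  π_C·f_C = 0.54 × 0.33 = 0.1782
  π_D·f_D = 0.28 × 0.05 = 0.014
Sum: 0.0266 + 0.0165 + 0.1782 + 0.014 = 0.2353
P(Cluster C | the observation) = 0.1782 / 0.2353 ≈ 0.7573

0.7573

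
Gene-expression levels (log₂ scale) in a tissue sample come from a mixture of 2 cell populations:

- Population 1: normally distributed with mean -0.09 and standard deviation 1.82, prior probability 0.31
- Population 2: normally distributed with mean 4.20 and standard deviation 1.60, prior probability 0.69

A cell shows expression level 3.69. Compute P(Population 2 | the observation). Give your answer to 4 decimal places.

Apply Bayes' rule: the posterior for each component is proportional to its prior times its likelihood at x.
Normal densities:
  p_1 = 0.0253601
  p_2 = 0.236989
Multiply by the mixture weights:
  w_1·p_1 = 0.31 × 0.0253601 = 0.00786162
  w_2·p_2 = 0.69 × 0.236989 = 0.163522
Normaliser: 0.00786162 + 0.163522 = 0.171384
So the posterior for Population 2 is 0.163522 / 0.171384 ≈ 0.9541.

0.9541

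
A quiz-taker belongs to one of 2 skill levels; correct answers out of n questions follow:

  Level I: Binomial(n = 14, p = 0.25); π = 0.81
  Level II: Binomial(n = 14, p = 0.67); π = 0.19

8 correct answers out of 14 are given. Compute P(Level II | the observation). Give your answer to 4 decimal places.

Posterior ∝ prior × likelihood, so P(k | x) ∝ w_k f_k(x); normalise over all components.
Component likelihoods at x = 8 correct answers out of 14:
  p_I = 0.00815536
  p_II = 0.157484
Unnormalised posteriors:
  w_I·p_I = 0.81 × 0.00815536 = 0.00660584
  w_II·p_II = 0.19 × 0.157484 = 0.029922
Sum: 0.00660584 + 0.029922 = 0.0365279
P(Level II | the observation) ≈ 0.8192

0.8192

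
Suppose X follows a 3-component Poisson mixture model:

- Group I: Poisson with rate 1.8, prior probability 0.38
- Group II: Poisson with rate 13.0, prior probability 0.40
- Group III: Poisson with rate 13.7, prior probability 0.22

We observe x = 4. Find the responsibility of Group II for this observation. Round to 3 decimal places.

0.037

The responsibility of component k is π_k f_k(x) divided by Σ_j π_j f_j(x).
Evaluate each component's likelihood at the observed value:
  p_I = 0.0723017
  p_II = 0.00268989
  p_III = 0.00164754
Prior × likelihood for each component:
  π_I·p_I = 0.38 × 0.0723017 = 0.0274747
  π_II·p_II = 0.40 × 0.00268989 = 0.00107595
  π_III·p_III = 0.22 × 0.00164754 = 0.000362459
Denominator: 0.0274747 + 0.00107595 + 0.000362459 = 0.0289131
P(Group II | data) = 0.00107595 / 0.0289131 ≈ 0.037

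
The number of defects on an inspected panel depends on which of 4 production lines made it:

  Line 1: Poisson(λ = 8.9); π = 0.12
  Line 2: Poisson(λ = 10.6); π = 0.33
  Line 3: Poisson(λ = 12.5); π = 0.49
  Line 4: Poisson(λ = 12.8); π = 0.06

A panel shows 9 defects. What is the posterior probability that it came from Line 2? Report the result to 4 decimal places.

0.3997

By Bayes' theorem, P(k | x) = π_k f_k(x) / Σ_j π_j f_j(x).
Poisson probabilities:
  L_1 = e^(−8.9)·8.9^9/9! = 0.131682
  L_2 = e^(−10.6)·10.6^9/9! = 0.116003
  L_3 = e^(−12.5)·12.5^9/9! = 0.0765149
  L_4 = e^(−12.8)·12.8^9/9! = 0.0701709
Unnormalised posteriors:
  π_1·L_1 = 0.12 × 0.131682 = 0.0158018
  π_2·L_2 = 0.33 × 0.116003 = 0.0382809
  π_3·L_3 = 0.49 × 0.0765149 = 0.0374923
  π_4·L_4 = 0.06 × 0.0701709 = 0.00421026
Marginal: 0.0158018 + 0.0382809 + 0.0374923 + 0.00421026 = 0.0957853
P(Line 2 | 9 defects) = 0.0382809 / 0.0957853 ≈ 0.3997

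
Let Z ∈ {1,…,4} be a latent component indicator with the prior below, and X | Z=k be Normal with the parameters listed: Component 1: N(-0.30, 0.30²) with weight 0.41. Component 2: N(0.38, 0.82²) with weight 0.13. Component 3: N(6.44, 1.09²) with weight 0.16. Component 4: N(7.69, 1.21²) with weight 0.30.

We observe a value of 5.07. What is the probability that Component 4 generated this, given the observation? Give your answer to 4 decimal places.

Posterior ∝ prior × likelihood, so P(k | x) ∝ π_k f_k(x); normalise over all components.
Evaluate each component's likelihood at the observed value:
  p_1 = (1/(0.30·√(2π)))·exp(−(5.07−-0.30)²/(2·0.30²)) = 1.329808·exp(-160.20500) = 3.52892e-70
  p_2 = (1/(0.82·√(2π)))·exp(−(5.07−0.38)²/(2·0.82²)) = 0.486515·exp(-16.35641) = 3.83352e-08
  p_3 = (1/(1.09·√(2π)))·exp(−(5.07−6.44)²/(2·1.09²)) = 0.366002·exp(-0.78987) = 0.166129
  p_4 = (1/(1.21·√(2π)))·exp(−(5.07−7.69)²/(2·1.21²)) = 0.329704·exp(-2.34424) = 0.0316253
Prior × likelihood for each component:
  π_1·p_1 = 0.41 × 3.52892e-70 = 1.44686e-70
  π_2·p_2 = 0.13 × 3.83352e-08 = 4.98358e-09
  π_3·p_3 = 0.16 × 0.166129 = 0.0265806
  π_4·p_4 = 0.30 × 0.0316253 = 0.00948759
Evidence: 1.44686e-70 + 4.98358e-09 + 0.0265806 + 0.00948759 = 0.0360682
So the posterior for Component 4 is 0.00948759 / 0.0360682 ≈ 0.2630.

0.2630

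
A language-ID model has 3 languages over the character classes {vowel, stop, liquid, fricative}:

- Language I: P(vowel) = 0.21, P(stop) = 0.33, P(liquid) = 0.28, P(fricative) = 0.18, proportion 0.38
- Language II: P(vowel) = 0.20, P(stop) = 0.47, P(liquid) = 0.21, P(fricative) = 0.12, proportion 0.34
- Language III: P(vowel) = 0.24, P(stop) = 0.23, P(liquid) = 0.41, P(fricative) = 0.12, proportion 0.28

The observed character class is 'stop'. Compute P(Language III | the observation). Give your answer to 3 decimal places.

Posterior ∝ prior × likelihood, so P(k | x) ∝ π_k f_k(x); normalise over all components.
Categorical probabilities:
  f_I = P(stop | comp) = 0.33
  f_II = P(stop | comp) = 0.47
  f_III = P(stop | comp) = 0.23
Prior × likelihood for each component:
  π_I·f_I = 0.38 × 0.33 = 0.1254
  π_II·f_II = 0.34 × 0.47 = 0.1598
  π_III·f_III = 0.28 × 0.23 = 0.0644
Denominator: 0.1254 + 0.1598 + 0.0644 = 0.3496
Responsibility of Language III: 0.0644 / 0.3496 ≈ 0.184

0.184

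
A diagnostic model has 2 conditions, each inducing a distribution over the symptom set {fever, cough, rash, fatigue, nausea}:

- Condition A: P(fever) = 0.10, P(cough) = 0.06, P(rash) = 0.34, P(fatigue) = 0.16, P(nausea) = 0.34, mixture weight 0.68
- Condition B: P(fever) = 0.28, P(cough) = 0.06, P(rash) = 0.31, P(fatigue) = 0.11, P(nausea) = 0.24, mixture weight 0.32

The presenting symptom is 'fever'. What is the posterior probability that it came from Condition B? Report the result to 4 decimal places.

Posterior ∝ prior × likelihood, so P(k | x) ∝ w_k f_k(x); normalise over all components.
Component likelihoods at x = 'fever':
  p_A = P(fever | comp) = 0.10
  p_B = P(fever | comp) = 0.28
Prior × likelihood for each component:
  w_A·p_A = 0.68 × 0.1 = 0.068
  w_B·p_B = 0.32 × 0.28 = 0.0896
Normaliser: 0.068 + 0.0896 = 0.1576
So the posterior for Condition B is 0.0896 / 0.1576 ≈ 0.5685.

0.5685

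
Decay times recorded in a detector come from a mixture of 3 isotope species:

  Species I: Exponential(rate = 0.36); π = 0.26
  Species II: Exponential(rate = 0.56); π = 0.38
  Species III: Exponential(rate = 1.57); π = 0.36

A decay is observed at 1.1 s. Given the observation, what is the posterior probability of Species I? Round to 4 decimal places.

0.2262

Posterior ∝ prior × likelihood, so P(k | x) ∝ P(Z=k) f_k(x); normalise over all components.
Component likelihoods at x = 1.1 s:
  p_I = 0.36·e^(−0.36·1.1) = 0.36·e^(−0.3960) = 0.242282
  p_II = 0.56·e^(−0.56·1.1) = 0.56·e^(−0.6160) = 0.302456
  p_III = 1.57·e^(−1.57·1.1) = 1.57·e^(−1.7270) = 0.279173
Prior × likelihood for each component:
  P(Z=I)·p_I = 0.26 × 0.242282 = 0.0629934
  P(Z=II)·p_II = 0.38 × 0.302456 = 0.114933
  P(Z=III)·p_III = 0.36 × 0.279173 = 0.100502
Denominator: 0.0629934 + 0.114933 + 0.100502 = 0.278429
P(Species I | the observation) = 0.0629934 / 0.278429 ≈ 0.2262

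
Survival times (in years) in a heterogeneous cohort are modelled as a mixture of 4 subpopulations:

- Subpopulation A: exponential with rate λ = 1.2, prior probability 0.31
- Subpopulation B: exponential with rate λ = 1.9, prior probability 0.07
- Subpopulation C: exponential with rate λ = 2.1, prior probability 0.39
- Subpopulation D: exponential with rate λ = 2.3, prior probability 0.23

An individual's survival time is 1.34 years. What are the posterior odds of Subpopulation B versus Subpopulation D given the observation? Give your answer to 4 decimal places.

0.4297

Since P(k|x) ∝ P(Z=k) f_k(x), the posterior odds are P(Z=i) f_i(x) / (P(Z=j) f_j(x)).
Exponential densities:
  p_A = 1.2·e^(−1.2·1.34) = 1.2·e^(−1.6080) = 0.240345
  p_B = 1.9·e^(−1.9·1.34) = 1.9·e^(−2.5460) = 0.14895
  p_C = 2.1·e^(−2.1·1.34) = 2.1·e^(−2.8140) = 0.125926
  p_D = 2.3·e^(−2.3·1.34) = 2.3·e^(−3.0820) = 0.105495
0.0104265 / 0.0242639 ≈ 0.4297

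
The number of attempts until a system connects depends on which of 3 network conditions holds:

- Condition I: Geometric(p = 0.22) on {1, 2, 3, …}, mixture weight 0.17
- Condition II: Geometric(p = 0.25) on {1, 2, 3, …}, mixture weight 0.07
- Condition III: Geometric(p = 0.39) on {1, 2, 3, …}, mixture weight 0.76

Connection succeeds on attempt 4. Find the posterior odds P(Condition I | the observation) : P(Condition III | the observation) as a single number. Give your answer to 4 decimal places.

0.2638

Since P(k|x) ∝ P(Z=k) f_k(x), the posterior odds are P(Z=i) f_i(x) / (P(Z=j) f_j(x)).
Evaluate each component's likelihood at the observed value:
  L_I = 0.104401
  L_II = 0.105469
  L_III = 0.0885226
Posterior odds = (P(Z=I)·L_I) / (P(Z=III)·L_III) = (0.17·0.104401) / (0.76·0.0885226) = 0.0177482 / 0.0672772 ≈ 0.2638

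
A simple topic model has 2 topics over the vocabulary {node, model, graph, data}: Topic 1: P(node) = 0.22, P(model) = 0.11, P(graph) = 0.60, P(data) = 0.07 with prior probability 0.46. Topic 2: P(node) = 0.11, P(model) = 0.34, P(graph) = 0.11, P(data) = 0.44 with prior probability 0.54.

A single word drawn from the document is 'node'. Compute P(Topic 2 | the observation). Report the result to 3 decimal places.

0.370

By Bayes' theorem, P(k | x) = P(Z=k) f_k(x) / Σ_j P(Z=j) f_j(x).
Component likelihoods at x = 'node':
  f_1 = P(node | comp) = 0.22
  f_2 = P(node | comp) = 0.11
Unnormalised posteriors:
  P(Z=1)·f_1 = 0.46 × 0.22 = 0.1012
  P(Z=2)·f_2 = 0.54 × 0.11 = 0.0594
Sum: 0.1012 + 0.0594 = 0.1606
So the posterior for Topic 2 is 0.0594 / 0.1606 ≈ 0.370.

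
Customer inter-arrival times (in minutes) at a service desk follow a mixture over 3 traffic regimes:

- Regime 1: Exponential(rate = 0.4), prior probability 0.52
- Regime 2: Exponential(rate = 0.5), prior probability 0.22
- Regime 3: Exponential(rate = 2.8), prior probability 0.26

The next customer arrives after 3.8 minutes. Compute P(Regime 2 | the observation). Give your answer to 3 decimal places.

Posterior ∝ prior × likelihood, so P(k | x) ∝ w_k f_k(x); normalise over all components.
Evaluate each component's likelihood at the observed value:
  f_1 = 0.0874848
  f_2 = 0.0747843
  f_3 = 6.70293e-05
Prior × likelihood for each component:
  w_1·f_1 = 0.52 × 0.0874848 = 0.0454921
  w_2·f_2 = 0.22 × 0.0747843 = 0.0164525
  w_3·f_3 = 0.26 × 6.70293e-05 = 1.74276e-05
Evidence: 0.0454921 + 0.0164525 + 1.74276e-05 = 0.061962
So the posterior for Regime 2 is 0.0164525 / 0.061962 ≈ 0.266.

0.266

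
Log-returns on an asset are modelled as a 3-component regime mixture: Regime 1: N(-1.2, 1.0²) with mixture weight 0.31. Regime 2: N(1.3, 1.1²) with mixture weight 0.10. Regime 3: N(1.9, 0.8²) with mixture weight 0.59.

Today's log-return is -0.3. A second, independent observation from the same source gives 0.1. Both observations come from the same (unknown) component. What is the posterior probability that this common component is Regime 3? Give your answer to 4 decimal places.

0.0157

P(component k | x) = P(Z=k)·f_k(x) / marginal(x), where marginal(x) = Σ_j P(Z=j)·f_j(x).
Since both observations come from the same component, the likelihood for component k is f_k(x₁)·f_k(x₂).
  L_1 = [(1/(1.0·√(2π)))·exp(−(-0.3−-1.2)²/(2·1.0²)) = 0.398942·exp(-0.40500) = 0.266085] × [0.171369] = 0.0455987
  L_2 = [(1/(1.1·√(2π)))·exp(−(-0.3−1.3)²/(2·1.1²)) = 0.362675·exp(-1.05785) = 0.125921] × [0.20003] = 0.0251879
  L_3 = [(1/(0.8·√(2π)))·exp(−(-0.3−1.9)²/(2·0.8²)) = 0.498678·exp(-3.78125) = 0.011367] × [0.0396746] = 0.000450979
Weight by the priors:
  P(Z=1)·L_1 = 0.31 × 0.0455987 = 0.0141356
  P(Z=2)·L_2 = 0.10 × 0.0251879 = 0.00251879
  P(Z=3)·L_3 = 0.59 × 0.000450979 = 0.000266078
Denominator: 0.0141356 + 0.00251879 + 0.000266078 = 0.0169205
P(Regime 3 | x₁, x₂) ≈ 0.0157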